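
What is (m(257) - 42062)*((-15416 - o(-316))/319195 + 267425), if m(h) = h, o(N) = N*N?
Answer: -713700040168683/63839 ≈ -1.1180e+10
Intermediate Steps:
o(N) = N**2
(m(257) - 42062)*((-15416 - o(-316))/319195 + 267425) = (257 - 42062)*((-15416 - 1*(-316)**2)/319195 + 267425) = -41805*((-15416 - 1*99856)*(1/319195) + 267425) = -41805*((-15416 - 99856)*(1/319195) + 267425) = -41805*(-115272*1/319195 + 267425) = -41805*(-115272/319195 + 267425) = -41805*85360607603/319195 = -713700040168683/63839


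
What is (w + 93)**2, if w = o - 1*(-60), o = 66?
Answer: 47961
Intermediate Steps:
w = 126 (w = 66 - 1*(-60) = 66 + 60 = 126)
(w + 93)**2 = (126 + 93)**2 = 219**2 = 47961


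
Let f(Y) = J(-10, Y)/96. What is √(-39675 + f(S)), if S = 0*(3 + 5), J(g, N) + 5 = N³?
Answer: I*√22852830/24 ≈ 199.19*I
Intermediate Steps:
J(g, N) = -5 + N³
S = 0 (S = 0*8 = 0)
f(Y) = -5/96 + Y³/96 (f(Y) = (-5 + Y³)/96 = (-5 + Y³)*(1/96) = -5/96 + Y³/96)
√(-39675 + f(S)) = √(-39675 + (-5/96 + (1/96)*0³)) = √(-39675 + (-5/96 + (1/96)*0)) = √(-39675 + (-5/96 + 0)) = √(-39675 - 5/96) = √(-3808805/96) = I*√22852830/24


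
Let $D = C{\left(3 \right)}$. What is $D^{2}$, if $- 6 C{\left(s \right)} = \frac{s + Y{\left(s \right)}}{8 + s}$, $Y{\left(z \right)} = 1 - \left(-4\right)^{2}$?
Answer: $\frac{4}{121} \approx 0.033058$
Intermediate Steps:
$Y{\left(z \right)} = -15$ ($Y{\left(z \right)} = 1 - 16 = -15$)
$C{\left(s \right)} = - \frac{-15 + s}{6 \left(8 + s\right)}$ ($C{\left(s \right)} = - \frac{\left(s - 15\right) \frac{1}{8 + s}}{6} = - \frac{\left(-15 + s\right) \frac{1}{8 + s}}{6} = - \frac{\frac{1}{8 + s} \left(-15 + s\right)}{6} = - \frac{-15 + s}{6 \left(8 + s\right)}$)
$D = \frac{2}{11}$ ($D = \frac{15 - 3}{6 \left(8 + 3\right)} = \frac{15 - 3}{6 \cdot 11} = \frac{1}{6} \cdot \frac{1}{11} \cdot 12 = \frac{2}{11} \approx 0.18182$)
$D^{2} = \left(\frac{2}{11}\right)^{2} = \frac{4}{121}$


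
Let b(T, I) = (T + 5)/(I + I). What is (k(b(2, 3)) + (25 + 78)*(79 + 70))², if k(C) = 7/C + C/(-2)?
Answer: 33940324441/144 ≈ 2.3570e+8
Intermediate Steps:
b(T, I) = (5 + T)/(2*I) (b(T, I) = (5 + T)/((2*I)) = (5 + T)*(1/(2*I)) = (5 + T)/(2*I))
k(C) = 7/C - C/2 (k(C) = 7/C + C*(-½) = 7/C - C/2)
(k(b(2, 3)) + (25 + 78)*(79 + 70))² = ((7/(((½)*(5 + 2)/3)) - (5 + 2)/(4*3)) + (25 + 78)*(79 + 70))² = ((7/(((½)*(⅓)*7)) - 7/(4*3)) + 103*149)² = ((7/(7/6) - ½*7/6) + 15347)² = ((7*(6/7) - 7/12) + 15347)² = ((6 - 7/12) + 15347)² = (65/12 + 15347)² = (184229/12)² = 33940324441/144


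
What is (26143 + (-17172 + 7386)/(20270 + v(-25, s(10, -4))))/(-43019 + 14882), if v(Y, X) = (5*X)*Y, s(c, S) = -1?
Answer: -533176699/573854115 ≈ -0.92912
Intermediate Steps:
v(Y, X) = 5*X*Y
(26143 + (-17172 + 7386)/(20270 + v(-25, s(10, -4))))/(-43019 + 14882) = (26143 + (-17172 + 7386)/(20270 + 5*(-1)*(-25)))/(-43019 + 14882) = (26143 - 9786/(20270 + 125))/(-28137) = (26143 - 9786/20395)*(-1/28137) = (533176699/20395)*(-1/28137) = -533176699/573854115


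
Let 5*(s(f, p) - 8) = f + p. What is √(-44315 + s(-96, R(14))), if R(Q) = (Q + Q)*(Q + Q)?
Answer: I*√1104235/5 ≈ 210.17*I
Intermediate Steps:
R(Q) = 4*Q² (R(Q) = (2*Q)*(2*Q) = 4*Q²)
s(f, p) = 8 + f/5 + p/5 (s(f, p) = 8 + (f + p)/5 = 8 + (f/5 + p/5) = 8 + f/5 + p/5)
√(-44315 + s(-96, R(14))) = √(-44315 + (8 + (⅕)*(-96) + (4*14²)/5)) = √(-44315 + (8 - 96/5 + (4*196)/5)) = √(-44315 + (8 - 96/5 + (⅕)*784)) = √(-44315 + (8 - 96/5 + 784/5)) = √(-44315 + 728/5) = √(-220847/5) = I*√1104235/5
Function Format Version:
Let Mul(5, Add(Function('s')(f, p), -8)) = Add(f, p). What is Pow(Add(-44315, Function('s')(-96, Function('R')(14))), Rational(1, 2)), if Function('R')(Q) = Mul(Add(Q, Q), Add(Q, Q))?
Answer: Mul(Rational(1, 5), I, Pow(1104235, Rational(1, 2))) ≈ Mul(210.17, I)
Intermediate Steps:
Function('R')(Q) = Mul(4, Pow(Q, 2)) (Function('R')(Q) = Mul(Mul(2, Q), Mul(2, Q)) = Mul(4, Pow(Q, 2)))
Function('s')(f, p) = Add(8, Mul(Rational(1, 5), f), Mul(Rational(1, 5), p)) (Function('s')(f, p) = Add(8, Mul(Rational(1, 5), Add(f, p))) = Add(8, Add(Mul(Rational(1, 5), f), Mul(Rational(1, 5), p))) = Add(8, Mul(Rational(1, 5), f), Mul(Rational(1, 5), p)))
Pow(Add(-44315, Function('s')(-96, Function('R')(14))), Rational(1, 2)) = Pow(Add(-44315, Add(8, Mul(Rational(1, 5), -96), Mul(Rational(1, 5), Mul(4, Pow(14, 2))))), Rational(1, 2)) = Pow(Add(-44315, Add(8, Rational(-96, 5), Mul(Rational(1, 5), Mul(4, 196)))), Rational(1, 2)) = Pow(Add(-44315, Add(8, Rational(-96, 5), Mul(Rational(1, 5), 784))), Rational(1, 2)) = Pow(Add(-44315, Add(8, Rational(-96, 5), Rational(784, 5))), Rational(1, 2)) = Pow(Add(-44315, Rational(728, 5)), Rational(1, 2)) = Pow(Rational(-220847, 5), Rational(1, 2)) = Mul(Rational(1, 5), I, Pow(1104235, Rational(1, 2)))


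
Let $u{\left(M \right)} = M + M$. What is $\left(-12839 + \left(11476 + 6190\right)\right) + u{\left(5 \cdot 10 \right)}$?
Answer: $4927$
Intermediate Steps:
$u{\left(M \right)} = 2 M$
$\left(-12839 + \left(11476 + 6190\right)\right) + u{\left(5 \cdot 10 \right)} = \left(-12839 + \left(11476 + 6190\right)\right) + 2 \cdot 5 \cdot 10 = \left(-12839 + 17666\right) + 2 \cdot 50 = 4827 + 100 = 4927$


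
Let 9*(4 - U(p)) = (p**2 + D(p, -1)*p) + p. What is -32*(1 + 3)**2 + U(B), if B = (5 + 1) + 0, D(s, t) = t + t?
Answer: -1534/3 ≈ -511.33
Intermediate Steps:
D(s, t) = 2*t
B = 6 (B = 6 + 0 = 6)
U(p) = 4 - p**2/9 + p/9 (U(p) = 4 - ((p**2 + (2*(-1))*p) + p)/9 = 4 - ((p**2 - 2*p) + p)/9 = 4 - (p**2 - p)/9 = 4 + (-p**2/9 + p/9) = 4 - p**2/9 + p/9)
-32*(1 + 3)**2 + U(B) = -32*(1 + 3)**2 + (4 - 1/9*6**2 + (1/9)*6) = -32*4**2 + (4 - 1/9*36 + 2/3) = -32*16 + (4 - 4 + 2/3) = -512 + 2/3 = -1534/3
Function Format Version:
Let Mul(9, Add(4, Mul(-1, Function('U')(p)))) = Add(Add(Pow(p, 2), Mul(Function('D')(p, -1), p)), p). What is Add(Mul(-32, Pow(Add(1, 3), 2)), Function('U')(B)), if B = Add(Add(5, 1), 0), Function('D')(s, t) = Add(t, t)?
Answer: Rational(-1534, 3) ≈ -511.33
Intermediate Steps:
Function('D')(s, t) = Mul(2, t)
B = 6 (B = Add(6, 0) = 6)
Function('U')(p) = Add(4, Mul(Rational(-1, 9), Pow(p, 2)), Mul(Rational(1, 9), p)) (Function('U')(p) = Add(4, Mul(Rational(-1, 9), Add(Add(Pow(p, 2), Mul(Mul(2, -1), p)), p))) = Add(4, Mul(Rational(-1, 9), Add(Add(Pow(p, 2), Mul(-2, p)), p))) = Add(4, Mul(Rational(-1, 9), Add(Pow(p, 2), Mul(-1, p)))) = Add(4, Add(Mul(Rational(-1, 9), Pow(p, 2)), Mul(Rational(1, 9), p))) = Add(4, Mul(Rational(-1, 9), Pow(p, 2)), Mul(Rational(1, 9), p)))
Add(Mul(-32, Pow(Add(1, 3), 2)), Function('U')(B)) = Add(Mul(-32, Pow(Add(1, 3), 2)), Add(4, Mul(Rational(-1, 9), Pow(6, 2)), Mul(Rational(1, 9), 6))) = Add(Mul(-32, Pow(4, 2)), Add(4, Mul(Rational(-1, 9), 36), Rational(2, 3))) = Add(Mul(-32, 16), Add(4, -4, Rational(2, 3))) = Add(-512, Rational(2, 3)) = Rational(-1534, 3)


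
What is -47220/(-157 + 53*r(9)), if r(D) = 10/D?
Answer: 424980/883 ≈ 481.29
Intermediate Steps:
-47220/(-157 + 53*r(9)) = -47220/(-157 + 53*(10/9)) = -47220/(-157 + 530/9) = -47220/(-883/9) = -47220*(-9/883) = 424980/883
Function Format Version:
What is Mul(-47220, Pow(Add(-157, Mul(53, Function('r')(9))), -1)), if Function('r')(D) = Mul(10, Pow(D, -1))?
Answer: Rational(424980, 883) ≈ 481.29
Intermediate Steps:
Mul(-47220, Pow(Add(-157, Mul(53, Function('r')(9))), -1)) = Mul(-47220, Pow(Add(-157, Mul(53, Mul(10, Pow(9, -1)))), -1)) = Mul(-47220, Pow(Add(-157, Mul(53, Mul(10, Rational(1, 9)))), -1)) = Mul(-47220, Pow(Add(-157, Mul(53, Rational(10, 9))), -1)) = Mul(-47220, Pow(Add(-157, Rational(530, 9)), -1)) = Mul(-47220, Pow(Rational(-883, 9), -1)) = Mul(-47220, Rational(-9, 883)) = Rational(424980, 883)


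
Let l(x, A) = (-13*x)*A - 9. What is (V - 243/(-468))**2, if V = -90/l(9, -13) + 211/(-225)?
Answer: 383258929/1676902500 ≈ 0.22855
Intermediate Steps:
l(x, A) = -9 - 13*A*x (l(x, A) = -13*A*x - 9 = -9 - 13*A*x)
V = -6283/6300 (V = -90/(-9 - 13*(-13)*9) + 211/(-225) = -90/(-9 + 1521) + 211*(-1/225) = -90/1512 - 211/225 = -90*1/1512 - 211/225 = -5/84 - 211/225 = -6283/6300 ≈ -0.99730)
(V - 243/(-468))**2 = (-6283/6300 - 243/(-468))**2 = (-6283/6300 - 243*(-1/468))**2 = (-6283/6300 + 27/52)**2 = (-19577/40950)**2 = 383258929/1676902500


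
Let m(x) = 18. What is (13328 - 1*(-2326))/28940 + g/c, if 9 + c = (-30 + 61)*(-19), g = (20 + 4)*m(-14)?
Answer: -785247/4326530 ≈ -0.18150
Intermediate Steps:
g = 432 (g = (20 + 4)*18 = 24*18 = 432)
c = -598 (c = -9 + (-30 + 61)*(-19) = -9 + 31*(-19) = -9 - 589 = -598)
(13328 - 1*(-2326))/28940 + g/c = (13328 - 1*(-2326))/28940 + 432/(-598) = (13328 + 2326)*(1/28940) + 432*(-1/598) = 15654*(1/28940) - 216/299 = 7827/14470 - 216/299 = -785247/4326530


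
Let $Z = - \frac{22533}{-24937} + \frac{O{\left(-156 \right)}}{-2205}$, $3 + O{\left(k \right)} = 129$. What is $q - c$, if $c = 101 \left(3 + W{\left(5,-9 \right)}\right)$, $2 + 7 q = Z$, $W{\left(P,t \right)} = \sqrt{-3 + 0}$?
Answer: $- \frac{1852205004}{6109565} - 101 i \sqrt{3} \approx -303.16 - 174.94 i$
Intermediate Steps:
$W{\left(P,t \right)} = i \sqrt{3}$ ($W{\left(P,t \right)} = \sqrt{-3} = i \sqrt{3}$)
$O{\left(k \right)} = 126$ ($O{\left(k \right)} = -3 + 129 = 126$)
$Z = \frac{738781}{872795}$ ($Z = - \frac{22533}{-24937} + \frac{126}{-2205} = \left(-22533\right) \left(- \frac{1}{24937}\right) + 126 \left(- \frac{1}{2205}\right) = \frac{22533}{24937} - \frac{2}{35} = \frac{738781}{872795} \approx 0.84645$)
$q = - \frac{1006809}{6109565}$ ($q = - \frac{2}{7} + \frac{1}{7} \cdot \frac{738781}{872795} = - \frac{2}{7} + \frac{738781}{6109565} = - \frac{1006809}{6109565} \approx -0.16479$)
$c = 303 + 101 i \sqrt{3}$ ($c = 101 \left(3 + i \sqrt{3}\right) = 303 + 101 i \sqrt{3} \approx 303.0 + 174.94 i$)
$q - c = - \frac{1006809}{6109565} - \left(303 + 101 i \sqrt{3}\right) = - \frac{1852205004}{6109565} - 101 i \sqrt{3}$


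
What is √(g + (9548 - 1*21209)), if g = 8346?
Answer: I*√3315 ≈ 57.576*I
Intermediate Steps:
√(g + (9548 - 1*21209)) = √(8346 + (9548 - 1*21209)) = √(8346 + (9548 - 21209)) = √(8346 - 11661) = √(-3315) = I*√3315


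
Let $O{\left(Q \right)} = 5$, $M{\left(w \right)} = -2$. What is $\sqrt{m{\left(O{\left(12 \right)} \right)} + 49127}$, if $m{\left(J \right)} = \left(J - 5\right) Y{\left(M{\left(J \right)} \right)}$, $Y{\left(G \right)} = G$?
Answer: $\sqrt{49127} \approx 221.65$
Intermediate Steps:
$m{\left(J \right)} = 10 - 2 J$ ($m{\left(J \right)} = \left(J - 5\right) \left(-2\right) = \left(-5 + J\right) \left(-2\right) = 10 - 2 J$)
$\sqrt{m{\left(O{\left(12 \right)} \right)} + 49127} = \sqrt{\left(10 - 10\right) + 49127} = \sqrt{0 + 49127} = \sqrt{49127}$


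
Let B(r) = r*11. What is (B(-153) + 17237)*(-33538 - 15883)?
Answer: -768694234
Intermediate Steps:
B(r) = 11*r
(B(-153) + 17237)*(-33538 - 15883) = (11*(-153) + 17237)*(-33538 - 15883) = (-1683 + 17237)*(-49421) = 15554*(-49421) = -768694234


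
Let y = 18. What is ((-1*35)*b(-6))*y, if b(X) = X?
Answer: 3780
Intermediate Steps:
((-1*35)*b(-6))*y = (-1*35*(-6))*18 = -35*(-6)*18 = 210*18 = 3780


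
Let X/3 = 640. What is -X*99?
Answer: -190080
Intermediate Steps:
X = 1920 (X = 3*640 = 1920)
-X*99 = -1920*99 = -1*190080 = -190080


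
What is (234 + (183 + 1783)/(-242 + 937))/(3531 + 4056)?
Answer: 164596/5272965 ≈ 0.031215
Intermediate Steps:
(234 + (183 + 1783)/(-242 + 937))/(3531 + 4056) = (234 + 1966/695)/7587 = (234 + 1966*(1/695))*(1/7587) = (234 + 1966/695)*(1/7587) = (164596/695)*(1/7587) = 164596/5272965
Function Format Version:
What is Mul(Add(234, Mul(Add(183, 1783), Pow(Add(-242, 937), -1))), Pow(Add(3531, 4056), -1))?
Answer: Rational(164596, 5272965) ≈ 0.031215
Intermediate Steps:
Mul(Add(234, Mul(Add(183, 1783), Pow(Add(-242, 937), -1))), Pow(Add(3531, 4056), -1)) = Mul(Add(234, Mul(1966, Pow(695, -1))), Pow(7587, -1)) = Mul(Add(234, Mul(1966, Rational(1, 695))), Rational(1, 7587)) = Mul(Add(234, Rational(1966, 695)), Rational(1, 7587)) = Mul(Rational(164596, 695), Rational(1, 7587)) = Rational(164596, 5272965)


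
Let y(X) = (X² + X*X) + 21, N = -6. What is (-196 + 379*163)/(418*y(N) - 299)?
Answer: 61581/38575 ≈ 1.5964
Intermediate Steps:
y(X) = 21 + 2*X² (y(X) = (X² + X²) + 21 = 2*X² + 21 = 21 + 2*X²)
(-196 + 379*163)/(418*y(N) - 299) = (-196 + 379*163)/(418*(21 + 2*(-6)²) - 299) = (-196 + 61777)/(418*(21 + 2*36) - 299) = 61581/(418*(21 + 72) - 299) = 61581/(418*93 - 299) = 61581/(38874 - 299) = 61581/38575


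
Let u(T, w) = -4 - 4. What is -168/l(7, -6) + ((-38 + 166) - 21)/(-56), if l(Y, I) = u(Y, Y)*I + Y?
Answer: -15293/3080 ≈ -4.9653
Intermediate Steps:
u(T, w) = -8
l(Y, I) = Y - 8*I (l(Y, I) = -8*I + Y = Y - 8*I)
-168/l(7, -6) + ((-38 + 166) - 21)/(-56) = -168/(7 - 8*(-6)) + ((-38 + 166) - 21)/(-56) = -168/(7 + 48) + (128 - 21)*(-1/56) = -168/55 + 107*(-1/56) = -168*1/55 - 107/56 = -168/55 - 107/56 = -15293/3080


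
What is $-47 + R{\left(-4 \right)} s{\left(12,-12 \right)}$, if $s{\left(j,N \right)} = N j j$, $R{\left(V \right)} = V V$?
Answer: $-27695$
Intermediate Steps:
$R{\left(V \right)} = V^{2}$
$s{\left(j,N \right)} = N j^{2}$
$-47 + R{\left(-4 \right)} s{\left(12,-12 \right)} = -47 + \left(-4\right)^{2} \left(- 12 \cdot 12^{2}\right) = -47 + 16 \left(\left(-12\right) 144\right) = -47 + 16 \left(-1728\right) = -47 - 27648 = -27695$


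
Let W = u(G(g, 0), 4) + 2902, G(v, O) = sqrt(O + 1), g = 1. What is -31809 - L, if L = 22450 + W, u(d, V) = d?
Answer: -57162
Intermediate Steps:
G(v, O) = sqrt(1 + O)
W = 2903 (W = sqrt(1 + 0) + 2902 = sqrt(1) + 2902 = 1 + 2902 = 2903)
L = 25353 (L = 22450 + 2903 = 25353)
-31809 - L = -31809 - 1*25353 = -31809 - 25353 = -57162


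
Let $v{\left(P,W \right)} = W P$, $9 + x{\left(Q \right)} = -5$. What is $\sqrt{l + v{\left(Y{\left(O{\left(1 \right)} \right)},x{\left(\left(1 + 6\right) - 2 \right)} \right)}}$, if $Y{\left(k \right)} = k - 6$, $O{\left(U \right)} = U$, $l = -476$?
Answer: $i \sqrt{406} \approx 20.149 i$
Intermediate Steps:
$x{\left(Q \right)} = -14$ ($x{\left(Q \right)} = -9 - 5 = -14$)
$Y{\left(k \right)} = -6 + k$ ($Y{\left(k \right)} = k - 6 = -6 + k$)
$v{\left(P,W \right)} = P W$
$\sqrt{l + v{\left(Y{\left(O{\left(1 \right)} \right)},x{\left(\left(1 + 6\right) - 2 \right)} \right)}} = \sqrt{-476 + \left(-6 + 1\right) \left(-14\right)} = \sqrt{-476 - -70} = \sqrt{-476 + 70} = \sqrt{-406} = i \sqrt{406}$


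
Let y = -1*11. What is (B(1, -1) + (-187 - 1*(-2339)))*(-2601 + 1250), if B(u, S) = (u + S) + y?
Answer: -2892491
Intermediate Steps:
y = -11
B(u, S) = -11 + S + u (B(u, S) = (u + S) - 11 = (S + u) - 11 = -11 + S + u)
(B(1, -1) + (-187 - 1*(-2339)))*(-2601 + 1250) = ((-11 - 1 + 1) + (-187 - 1*(-2339)))*(-2601 + 1250) = (-11 + (-187 + 2339))*(-1351) = (-11 + 2152)*(-1351) = 2141*(-1351) = -2892491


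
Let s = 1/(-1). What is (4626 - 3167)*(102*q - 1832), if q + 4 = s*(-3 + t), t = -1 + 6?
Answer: -3565796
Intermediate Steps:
t = 5
s = -1
q = -6 (q = -4 - (-3 + 5) = -4 - 1*2 = -4 - 2 = -6)
(4626 - 3167)*(102*q - 1832) = (4626 - 3167)*(102*(-6) - 1832) = 1459*(-612 - 1832) = 1459*(-2444) = -3565796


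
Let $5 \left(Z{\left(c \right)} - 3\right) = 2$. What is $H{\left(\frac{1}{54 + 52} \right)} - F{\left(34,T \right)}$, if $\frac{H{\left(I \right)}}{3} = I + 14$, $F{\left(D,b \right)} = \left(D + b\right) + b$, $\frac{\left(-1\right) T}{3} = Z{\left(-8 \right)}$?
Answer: $\frac{15067}{530} \approx 28.428$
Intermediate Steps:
$Z{\left(c \right)} = \frac{17}{5}$ ($Z{\left(c \right)} = 3 + \frac{1}{5} \cdot 2 = 3 + \frac{2}{5} = \frac{17}{5}$)
$T = - \frac{51}{5}$ ($T = \left(-3\right) \frac{17}{5} = - \frac{51}{5} \approx -10.2$)
$F{\left(D,b \right)} = D + 2 b$
$H{\left(I \right)} = 42 + 3 I$ ($H{\left(I \right)} = 3 \left(I + 14\right) = 3 \left(14 + I\right) = 42 + 3 I$)
$H{\left(\frac{1}{54 + 52} \right)} - F{\left(34,T \right)} = \left(42 + \frac{3}{54 + 52}\right) - \left(34 + 2 \left(- \frac{51}{5}\right)\right) = \left(42 + \frac{3}{106}\right) - \left(34 - \frac{102}{5}\right) = \left(42 + 3 \cdot \frac{1}{106}\right) - \frac{68}{5} = \left(42 + \frac{3}{106}\right) - \frac{68}{5} = \frac{4455}{106} - \frac{68}{5} = \frac{15067}{530}$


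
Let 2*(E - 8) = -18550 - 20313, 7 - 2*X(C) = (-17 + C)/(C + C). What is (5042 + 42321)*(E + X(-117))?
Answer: -215233906961/234 ≈ -9.1980e+8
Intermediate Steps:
X(C) = 7/2 - (-17 + C)/(4*C) (X(C) = 7/2 - (-17 + C)/(2*(C + C)) = 7/2 - (-17 + C)/(2*(2*C)) = 7/2 - (-17 + C)*1/(2*C)/2 = 7/2 - (-17 + C)/(4*C))
E = -38847/2 (E = 8 + (-18550 - 20313)/2 = 8 + (½)*(-38863) = 8 - 38863/2 = -38847/2 ≈ -19424.)
(5042 + 42321)*(E + X(-117)) = (5042 + 42321)*(-38847/2 + (¼)*(17 + 13*(-117))/(-117)) = 47363*(-38847/2 + (¼)*(-1/117)*(17 - 1521)) = 47363*(-38847/2 + (¼)*(-1/117)*(-1504)) = 47363*(-38847/2 + 376/117) = 47363*(-4544347/234) = -215233906961/234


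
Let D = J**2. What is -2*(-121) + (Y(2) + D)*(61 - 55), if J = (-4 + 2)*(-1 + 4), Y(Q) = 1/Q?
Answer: 461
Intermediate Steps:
Y(Q) = 1/Q
J = -6 (J = -2*3 = -6)
D = 36 (D = (-6)**2 = 36)
-2*(-121) + (Y(2) + D)*(61 - 55) = -2*(-121) + (1/2 + 36)*(61 - 55) = 242 + (1/2 + 36)*6 = 242 + (73/2)*6 = 242 + 219 = 461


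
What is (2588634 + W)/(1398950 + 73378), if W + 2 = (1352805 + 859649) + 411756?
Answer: 868807/245388 ≈ 3.5405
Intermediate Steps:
W = 2624208 (W = -2 + ((1352805 + 859649) + 411756) = -2 + (2212454 + 411756) = -2 + 2624210 = 2624208)
(2588634 + W)/(1398950 + 73378) = (2588634 + 2624208)/(1398950 + 73378) = 5212842/1472328 = 5212842*(1/1472328) = 868807/245388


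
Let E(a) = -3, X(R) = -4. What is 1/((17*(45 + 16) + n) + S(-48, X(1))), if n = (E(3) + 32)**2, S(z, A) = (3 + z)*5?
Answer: 1/1653 ≈ 0.00060496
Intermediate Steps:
S(z, A) = 15 + 5*z
n = 841 (n = (-3 + 32)**2 = 29**2 = 841)
1/((17*(45 + 16) + n) + S(-48, X(1))) = 1/((17*(45 + 16) + 841) + (15 + 5*(-48))) = 1/((17*61 + 841) + (15 - 240)) = 1/((1037 + 841) - 225) = 1/(1878 - 225) = 1/1653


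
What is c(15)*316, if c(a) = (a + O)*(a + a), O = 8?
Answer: 218040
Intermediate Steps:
c(a) = 2*a*(8 + a) (c(a) = (a + 8)*(a + a) = (8 + a)*(2*a) = 2*a*(8 + a))
c(15)*316 = (2*15*(8 + 15))*316 = (2*15*23)*316 = 690*316 = 218040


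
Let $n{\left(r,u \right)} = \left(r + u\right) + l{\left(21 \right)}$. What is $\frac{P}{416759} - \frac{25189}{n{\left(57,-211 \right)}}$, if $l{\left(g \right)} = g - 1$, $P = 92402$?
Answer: $\frac{10510124319}{55845706} \approx 188.2$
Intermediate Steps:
$l{\left(g \right)} = -1 + g$ ($l{\left(g \right)} = g - 1 = -1 + g$)
$n{\left(r,u \right)} = 20 + r + u$ ($n{\left(r,u \right)} = \left(r + u\right) + \left(-1 + 21\right) = \left(r + u\right) + 20 = 20 + r + u$)
$\frac{P}{416759} - \frac{25189}{n{\left(57,-211 \right)}} = \frac{92402}{416759} - \frac{25189}{20 + 57 - 211} = 92402 \cdot \frac{1}{416759} - \frac{25189}{-134} = \frac{92402}{416759} - - \frac{25189}{134} = \frac{92402}{416759} + \frac{25189}{134} = \frac{10510124319}{55845706}$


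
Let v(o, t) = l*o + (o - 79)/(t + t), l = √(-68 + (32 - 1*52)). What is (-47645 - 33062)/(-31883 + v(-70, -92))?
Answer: 87115412786424/34428344247529 - 382538266880*I*√22/34428344247529 ≈ 2.5303 - 0.052116*I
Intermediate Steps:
l = 2*I*√22 (l = √(-68 + (32 - 52)) = √(-68 - 20) = √(-88) = 2*I*√22 ≈ 9.3808*I)
v(o, t) = (-79 + o)/(2*t) + 2*I*o*√22 (v(o, t) = (2*I*√22)*o + (o - 79)/(t + t) = 2*I*o*√22 + (-79 + o)/((2*t)) = 2*I*o*√22 + (-79 + o)*(1/(2*t)) = 2*I*o*√22 + (-79 + o)/(2*t) = (-79 + o)/(2*t) + 2*I*o*√22)
(-47645 - 33062)/(-31883 + v(-70, -92)) = (-47645 - 33062)/(-31883 + (½)*(-79 - 70 + 4*I*(-70)*(-92)*√22)/(-92)) = -80707/(-31883 + (½)*(-1/92)*(-79 - 70 + 25760*I*√22)) = -80707/(-31883 + (½)*(-1/92)*(-149 + 25760*I*√22)) = -80707/(-31883 + (149/184 - 140*I*√22)) = -80707/(-5866323/184 - 140*I*√22)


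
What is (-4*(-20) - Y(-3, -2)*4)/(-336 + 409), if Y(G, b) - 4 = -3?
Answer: 76/73 ≈ 1.0411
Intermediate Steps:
Y(G, b) = 1 (Y(G, b) = 4 - 3 = 1)
(-4*(-20) - Y(-3, -2)*4)/(-336 + 409) = (-4*(-20) - 1*1*4)/(-336 + 409) = (80 - 1*4)/73 = (80 - 4)*(1/73) = 76*(1/73) = 76/73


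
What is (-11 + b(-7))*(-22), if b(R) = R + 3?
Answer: 330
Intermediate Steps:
b(R) = 3 + R
(-11 + b(-7))*(-22) = (-11 + (3 - 7))*(-22) = (-11 - 4)*(-22) = -15*(-22) = 330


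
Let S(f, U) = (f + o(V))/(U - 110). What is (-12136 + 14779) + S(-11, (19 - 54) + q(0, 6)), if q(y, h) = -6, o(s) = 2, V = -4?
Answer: 399102/151 ≈ 2643.1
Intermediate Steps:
S(f, U) = (2 + f)/(-110 + U) (S(f, U) = (f + 2)/(U - 110) = (2 + f)/(-110 + U))
(-12136 + 14779) + S(-11, (19 - 54) + q(0, 6)) = (-12136 + 14779) + (2 - 11)/(-110 + ((19 - 54) - 6)) = 2643 - 9/(-110 + (-35 - 6)) = 2643 - 9/(-110 - 41) = 2643 - 9/(-151) = 2643 - 1/151*(-9) = 2643 + 9/151 = 399102/151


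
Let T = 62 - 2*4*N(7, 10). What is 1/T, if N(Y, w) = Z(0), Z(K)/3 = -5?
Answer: 1/182 ≈ 0.0054945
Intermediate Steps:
Z(K) = -15 (Z(K) = 3*(-5) = -15)
N(Y, w) = -15
T = 182 (T = 62 - 2*4*(-15) = 62 - 8*(-15) = 62 - 1*(-120) = 62 + 120 = 182)
1/T = 1/182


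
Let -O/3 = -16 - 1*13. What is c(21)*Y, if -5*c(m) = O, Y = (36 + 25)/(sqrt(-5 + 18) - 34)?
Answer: 60146/1905 + 1769*sqrt(13)/1905 ≈ 34.921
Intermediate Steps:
O = 87 (O = -3*(-16 - 1*13) = -3*(-16 - 13) = -3*(-29) = 87)
Y = 61/(-34 + sqrt(13)) (Y = 61/(sqrt(13) - 34) = 61/(-34 + sqrt(13)) ≈ -2.0069)
c(m) = -87/5 (c(m) = -1/5*87 = -87/5)
c(21)*Y = -87*(-2074/1143 - 61*sqrt(13)/1143)/5 = 60146/1905 + 1769*sqrt(13)/1905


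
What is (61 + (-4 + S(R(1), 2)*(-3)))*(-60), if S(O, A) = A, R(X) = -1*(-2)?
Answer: -3060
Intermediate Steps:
R(X) = 2
(61 + (-4 + S(R(1), 2)*(-3)))*(-60) = (61 + (-4 + 2*(-3)))*(-60) = (61 + (-4 - 6))*(-60) = (61 - 10)*(-60) = 51*(-60) = -3060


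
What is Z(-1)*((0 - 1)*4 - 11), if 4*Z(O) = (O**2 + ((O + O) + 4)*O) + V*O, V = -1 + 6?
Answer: 45/2 ≈ 22.500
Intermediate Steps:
V = 5
Z(O) = O**2/4 + 5*O/4 + O*(4 + 2*O)/4 (Z(O) = ((O**2 + ((O + O) + 4)*O) + 5*O)/4 = ((O**2 + (2*O + 4)*O) + 5*O)/4 = ((O**2 + (4 + 2*O)*O) + 5*O)/4 = ((O**2 + O*(4 + 2*O)) + 5*O)/4 = (O**2 + 5*O + O*(4 + 2*O))/4 = O**2/4 + 5*O/4 + O*(4 + 2*O)/4)
Z(-1)*((0 - 1)*4 - 11) = ((3/4)*(-1)*(3 - 1))*((0 - 1)*4 - 11) = ((3/4)*(-1)*2)*(-1*4 - 11) = -3*(-4 - 11)/2 = -3/2*(-15) = 45/2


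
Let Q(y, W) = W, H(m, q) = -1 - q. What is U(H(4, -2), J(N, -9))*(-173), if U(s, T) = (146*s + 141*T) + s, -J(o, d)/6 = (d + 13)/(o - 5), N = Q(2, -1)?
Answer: -123003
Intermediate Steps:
N = -1
J(o, d) = -6*(13 + d)/(-5 + o) (J(o, d) = -6*(d + 13)/(o - 5) = -6*(13 + d)/(-5 + o))
U(s, T) = 141*T + 147*s (U(s, T) = (141*T + 146*s) + s = 141*T + 147*s)
U(H(4, -2), J(N, -9))*(-173) = (141*(6*(-13 - 1*(-9))/(-5 - 1)) + 147*(-1 - 1*(-2)))*(-173) = (141*(6*(-13 + 9)/(-6)) + 147*(-1 + 2))*(-173) = (141*(6*(-⅙)*(-4)) + 147*1)*(-173) = (141*4 + 147)*(-173) = (564 + 147)*(-173) = 711*(-173) = -123003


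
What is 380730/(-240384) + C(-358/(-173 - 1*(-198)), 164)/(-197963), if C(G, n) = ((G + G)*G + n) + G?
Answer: -7865106365317/4956993520000 ≈ -1.5867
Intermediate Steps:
C(G, n) = G + n + 2*G² (C(G, n) = ((2*G)*G + n) + G = (2*G² + n) + G = (n + 2*G²) + G = G + n + 2*G²)
380730/(-240384) + C(-358/(-173 - 1*(-198)), 164)/(-197963) = 380730/(-240384) + (-358/(-173 - 1*(-198)) + 164 + 2*(-358/(-173 - 1*(-198)))²)/(-197963) = 380730*(-1/240384) + (-358/(-173 + 198) + 164 + 2*(-358/(-173 + 198))²)*(-1/197963) = -63455/40064 + (-358/25 + 164 + 2*(-358/25)²)*(-1/197963) = -63455/40064 + (-358/25 + 164 + 2*(128164/625))*(-1/197963) = -63455/40064 + (-358/25 + 164 + 256328/625)*(-1/197963) = -63455/40064 + (349878/625)*(-1/197963) = -63455/40064 - 349878/123726875 = -7865106365317/4956993520000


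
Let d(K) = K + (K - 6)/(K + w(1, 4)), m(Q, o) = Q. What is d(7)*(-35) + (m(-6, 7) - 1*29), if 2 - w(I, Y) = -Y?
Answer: -3675/13 ≈ -282.69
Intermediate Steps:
w(I, Y) = 2 + Y (w(I, Y) = 2 - (-1)*Y = 2 + Y)
d(K) = K + (-6 + K)/(6 + K) (d(K) = K + (K - 6)/(K + (2 + 4)) = K + (-6 + K)/(K + 6) = K + (-6 + K)/(6 + K))
d(7)*(-35) + (m(-6, 7) - 1*29) = ((-6 + 7² + 7*7)/(6 + 7))*(-35) + (-6 - 1*29) = ((-6 + 49 + 49)/13)*(-35) + (-6 - 29) = ((1/13)*92)*(-35) - 35 = (92/13)*(-35) - 35 = -3220/13 - 35 = -3675/13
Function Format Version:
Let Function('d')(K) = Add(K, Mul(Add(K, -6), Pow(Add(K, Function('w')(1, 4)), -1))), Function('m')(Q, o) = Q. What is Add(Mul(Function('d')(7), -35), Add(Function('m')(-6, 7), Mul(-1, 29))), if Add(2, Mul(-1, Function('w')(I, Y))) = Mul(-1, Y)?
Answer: Rational(-3675, 13) ≈ -282.69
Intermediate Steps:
Function('w')(I, Y) = Add(2, Y) (Function('w')(I, Y) = Add(2, Mul(-1, Mul(-1, Y))) = Add(2, Y))
Function('d')(K) = Add(K, Mul(Pow(Add(6, K), -1), Add(-6, K))) (Function('d')(K) = Add(K, Mul(Add(K, -6), Pow(Add(K, Add(2, 4)), -1))) = Add(K, Mul(Add(-6, K), Pow(Add(K, 6), -1))) = Add(K, Mul(Add(-6, K), Pow(Add(6, K), -1))) = Add(K, Mul(Pow(Add(6, K), -1), Add(-6, K))))
Add(Mul(Function('d')(7), -35), Add(Function('m')(-6, 7), Mul(-1, 29))) = Add(Mul(Mul(Pow(Add(6, 7), -1), Add(-6, Pow(7, 2), Mul(7, 7))), -35), Add(-6, Mul(-1, 29))) = Add(Mul(Mul(Pow(13, -1), Add(-6, 49, 49)), -35), Add(-6, -29)) = Add(Mul(Mul(Rational(1, 13), 92), -35), -35) = Add(Mul(Rational(92, 13), -35), -35) = Add(Rational(-3220, 13), -35) = Rational(-3675, 13)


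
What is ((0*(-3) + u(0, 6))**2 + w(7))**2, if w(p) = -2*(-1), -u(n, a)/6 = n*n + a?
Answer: 1684804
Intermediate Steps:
u(n, a) = -6*a - 6*n**2 (u(n, a) = -6*(n*n + a) = -6*(n**2 + a) = -6*(a + n**2) = -6*a - 6*n**2)
w(p) = 2
((0*(-3) + u(0, 6))**2 + w(7))**2 = ((0*(-3) + (-6*6 - 6*0**2))**2 + 2)**2 = ((0 + (-36 - 6*0))**2 + 2)**2 = ((0 + (-36 + 0))**2 + 2)**2 = ((0 - 36)**2 + 2)**2 = ((-36)**2 + 2)**2 = (1296 + 2)**2 = 1298**2 = 1684804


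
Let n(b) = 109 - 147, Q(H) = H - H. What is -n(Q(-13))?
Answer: 38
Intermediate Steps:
Q(H) = 0
n(b) = -38
-n(Q(-13)) = -1*(-38) = 38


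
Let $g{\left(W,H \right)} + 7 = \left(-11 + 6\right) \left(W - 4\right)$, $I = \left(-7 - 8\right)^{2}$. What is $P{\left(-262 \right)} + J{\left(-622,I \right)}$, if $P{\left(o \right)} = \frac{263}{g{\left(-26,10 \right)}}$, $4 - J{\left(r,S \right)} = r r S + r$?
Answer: $- \frac{12447902919}{143} \approx -8.7048 \cdot 10^{7}$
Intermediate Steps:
$I = 225$ ($I = \left(-15\right)^{2} = 225$)
$g{\left(W,H \right)} = 13 - 5 W$ ($g{\left(W,H \right)} = -7 + \left(-11 + 6\right) \left(W - 4\right) = -7 - 5 \left(-4 + W\right) = -7 - \left(-20 + 5 W\right) = 13 - 5 W$)
$J{\left(r,S \right)} = 4 - r - S r^{2}$ ($J{\left(r,S \right)} = 4 - \left(r r S + r\right) = 4 - \left(r^{2} S + r\right) = 4 - \left(S r^{2} + r\right) = 4 - \left(r + S r^{2}\right) = 4 - r - S r^{2}$)
$P{\left(o \right)} = \frac{263}{143}$ ($P{\left(o \right)} = \frac{263}{13 - -130} = \frac{263}{13 + 130} = \frac{263}{143}$)
$P{\left(-262 \right)} + J{\left(-622,I \right)} = \frac{263}{143} - \left(-626 + 87048900\right) = \frac{263}{143} + \left(4 + 622 - 225 \cdot 386884\right) = \frac{263}{143} + \left(4 + 622 - 87048900\right) = \frac{263}{143} - 87048274 = - \frac{12447902919}{143}$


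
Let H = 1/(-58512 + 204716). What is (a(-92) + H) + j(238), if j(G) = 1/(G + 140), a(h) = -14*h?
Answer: 35590805419/27632556 ≈ 1288.0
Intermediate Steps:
H = 1/146204 ≈ 6.8398e-6
j(G) = 1/(140 + G)
(a(-92) + H) + j(238) = (-14*(-92) + 1/146204) + 1/(140 + 238) = (1288 + 1/146204) + 1/378 = 188310753/146204 + 1/378 = 35590805419/27632556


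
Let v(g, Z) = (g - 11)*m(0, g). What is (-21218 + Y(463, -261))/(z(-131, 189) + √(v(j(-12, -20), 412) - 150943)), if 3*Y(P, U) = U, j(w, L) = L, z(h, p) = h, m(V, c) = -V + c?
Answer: 2790955/167484 + 21305*I*√150323/167484 ≈ 16.664 + 49.32*I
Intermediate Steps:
m(V, c) = c - V
Y(P, U) = U/3
v(g, Z) = g*(-11 + g) (v(g, Z) = (g - 11)*(g - 1*0) = (-11 + g)*(g + 0) = (-11 + g)*g = g*(-11 + g))
(-21218 + Y(463, -261))/(z(-131, 189) + √(v(j(-12, -20), 412) - 150943)) = (-21218 + (⅓)*(-261))/(-131 + √(-20*(-11 - 20) - 150943)) = (-21218 - 87)/(-131 + √(-20*(-31) - 150943)) = -21305/(-131 + √(620 - 150943)) = -21305/(-131 + √(-150323)) = -21305/(-131 + I*√150323)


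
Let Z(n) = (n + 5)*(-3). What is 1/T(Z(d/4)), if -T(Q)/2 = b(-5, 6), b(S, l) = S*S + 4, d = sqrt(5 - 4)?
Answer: -1/58 ≈ -0.017241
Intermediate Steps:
d = 1 (d = sqrt(1) = 1)
b(S, l) = 4 + S**2 (b(S, l) = S**2 + 4 = 4 + S**2)
Z(n) = -15 - 3*n (Z(n) = (5 + n)*(-3) = -15 - 3*n)
T(Q) = -58 (T(Q) = -2*(4 + (-5)**2) = -2*(4 + 25) = -2*29 = -58)
1/T(Z(d/4)) = 1/(-58) = -1/58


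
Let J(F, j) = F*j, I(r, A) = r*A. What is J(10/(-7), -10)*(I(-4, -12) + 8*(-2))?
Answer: 3200/7 ≈ 457.14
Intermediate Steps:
I(r, A) = A*r
J(10/(-7), -10)*(I(-4, -12) + 8*(-2)) = ((10/(-7))*(-10))*(-12*(-4) + 8*(-2)) = ((10*(-⅐))*(-10))*(48 - 16) = -10/7*(-10)*32 = (100/7)*32 = 3200/7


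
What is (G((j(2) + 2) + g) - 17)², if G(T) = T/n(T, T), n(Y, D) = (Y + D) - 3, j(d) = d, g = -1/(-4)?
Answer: 127449/484 ≈ 263.32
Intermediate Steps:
g = ¼ (g = -1*(-¼) = ¼ ≈ 0.25000)
n(Y, D) = -3 + D + Y (n(Y, D) = (D + Y) - 3 = -3 + D + Y)
G(T) = T/(-3 + 2*T) (G(T) = T/(-3 + T + T) = T/(-3 + 2*T))
(G((j(2) + 2) + g) - 17)² = (((2 + 2) + ¼)/(-3 + 2*((2 + 2) + ¼)) - 17)² = ((4 + ¼)/(-3 + 2*(4 + ¼)) - 17)² = (17/(4*(-3 + 2*(17/4))) - 17)² = (17/(4*(-3 + 17/2)) - 17)² = (17/(4*(11/2)) - 17)² = ((17/4)*(2/11) - 17)² = (17/22 - 17)² = (-357/22)² = 127449/484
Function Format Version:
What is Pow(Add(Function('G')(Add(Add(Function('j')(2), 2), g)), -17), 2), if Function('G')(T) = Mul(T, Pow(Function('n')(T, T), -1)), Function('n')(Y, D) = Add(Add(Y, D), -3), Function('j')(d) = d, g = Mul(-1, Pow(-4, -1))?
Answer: Rational(127449, 484) ≈ 263.32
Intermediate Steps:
g = Rational(1, 4) (g = Mul(-1, Rational(-1, 4)) = Rational(1, 4) ≈ 0.25000)
Function('n')(Y, D) = Add(-3, D, Y) (Function('n')(Y, D) = Add(Add(D, Y), -3) = Add(-3, D, Y))
Function('G')(T) = Mul(T, Pow(Add(-3, Mul(2, T)), -1)) (Function('G')(T) = Mul(T, Pow(Add(-3, T, T), -1)) = Mul(T, Pow(Add(-3, Mul(2, T)), -1)))
Pow(Add(Function('G')(Add(Add(Function('j')(2), 2), g)), -17), 2) = Pow(Add(Mul(Add(Add(2, 2), Rational(1, 4)), Pow(Add(-3, Mul(2, Add(Add(2, 2), Rational(1, 4)))), -1)), -17), 2) = Pow(Add(Mul(Add(4, Rational(1, 4)), Pow(Add(-3, Mul(2, Add(4, Rational(1, 4)))), -1)), -17), 2) = Pow(Add(Mul(Rational(17, 4), Pow(Add(-3, Mul(2, Rational(17, 4))), -1)), -17), 2) = Pow(Add(Mul(Rational(17, 4), Pow(Add(-3, Rational(17, 2)), -1)), -17), 2) = Pow(Add(Mul(Rational(17, 4), Pow(Rational(11, 2), -1)), -17), 2) = Pow(Add(Mul(Rational(17, 4), Rational(2, 11)), -17), 2) = Pow(Add(Rational(17, 22), -17), 2) = Pow(Rational(-357, 22), 2) = Rational(127449, 484)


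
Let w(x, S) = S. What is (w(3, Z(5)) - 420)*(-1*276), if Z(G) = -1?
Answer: 116196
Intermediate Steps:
(w(3, Z(5)) - 420)*(-1*276) = (-1 - 420)*(-1*276) = -421*(-276) = 116196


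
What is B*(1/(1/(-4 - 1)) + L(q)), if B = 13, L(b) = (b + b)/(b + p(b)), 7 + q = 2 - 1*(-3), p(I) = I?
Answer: -52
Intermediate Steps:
q = -2 (q = -7 + (2 - 1*(-3)) = -7 + (2 + 3) = -7 + 5 = -2)
L(b) = 1 (L(b) = (b + b)/(b + b) = (2*b)/((2*b)) = (2*b)*(1/(2*b)) = 1)
B*(1/(1/(-4 - 1)) + L(q)) = 13*(1/(1/(-4 - 1)) + 1) = 13*(1/(1/(-5)) + 1) = 13*(1/(-⅕) + 1) = 13*(-5 + 1) = 13*(-4) = -52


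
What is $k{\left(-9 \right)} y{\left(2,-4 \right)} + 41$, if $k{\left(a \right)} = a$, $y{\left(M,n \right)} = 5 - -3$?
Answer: $-31$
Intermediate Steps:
$y{\left(M,n \right)} = 8$ ($y{\left(M,n \right)} = 5 + 3 = 8$)
$k{\left(-9 \right)} y{\left(2,-4 \right)} + 41 = \left(-9\right) 8 + 41 = -72 + 41 = -31$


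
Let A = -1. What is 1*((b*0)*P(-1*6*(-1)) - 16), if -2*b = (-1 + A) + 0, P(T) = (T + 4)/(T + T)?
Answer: -16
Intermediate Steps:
P(T) = (4 + T)/(2*T) (P(T) = (4 + T)/((2*T)) = (4 + T)*(1/(2*T)) = (4 + T)/(2*T))
b = 1 (b = -((-1 - 1) + 0)/2 = -(-2 + 0)/2 = -1/2*(-2) = 1)
1*((b*0)*P(-1*6*(-1)) - 16) = 1*((1*0)*((4 - 1*6*(-1))/(2*((-1*6*(-1))))) - 16) = 1*(0*((4 - 6*(-1))/(2*((-6*(-1))))) - 16) = 1*(0*((1/2)*(4 + 6)/6) - 16) = 1*(0*((1/2)*(1/6)*10) - 16) = 1*(0*(5/6) - 16) = 1*(0 - 16) = 1*(-16) = -16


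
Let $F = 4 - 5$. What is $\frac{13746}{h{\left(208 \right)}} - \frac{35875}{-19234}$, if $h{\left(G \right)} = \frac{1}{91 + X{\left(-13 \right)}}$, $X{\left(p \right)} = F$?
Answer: $\frac{23795186635}{19234} \approx 1.2371 \cdot 10^{6}$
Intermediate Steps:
$F = -1$ ($F = 4 - 5 = -1$)
$X{\left(p \right)} = -1$
$h{\left(G \right)} = \frac{1}{90}$ ($h{\left(G \right)} = \frac{1}{91 - 1} = \frac{1}{90}$)
$\frac{13746}{h{\left(208 \right)}} - \frac{35875}{-19234} = 13746 \frac{1}{\frac{1}{90}} - \frac{35875}{-19234} = 13746 \cdot 90 - - \frac{35875}{19234} = 1237140 + \frac{35875}{19234} = \frac{23795186635}{19234}$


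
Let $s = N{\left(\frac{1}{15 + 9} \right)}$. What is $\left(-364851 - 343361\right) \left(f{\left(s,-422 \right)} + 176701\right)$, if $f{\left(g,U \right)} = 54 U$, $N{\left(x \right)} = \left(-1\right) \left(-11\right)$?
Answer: $-109003033556$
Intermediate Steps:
$N{\left(x \right)} = 11$
$s = 11$
$\left(-364851 - 343361\right) \left(f{\left(s,-422 \right)} + 176701\right) = \left(-364851 - 343361\right) \left(54 \left(-422\right) + 176701\right) = - 708212 \left(-22788 + 176701\right) = \left(-708212\right) 153913 = -109003033556$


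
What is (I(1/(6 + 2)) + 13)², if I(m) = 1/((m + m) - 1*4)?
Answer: 36481/225 ≈ 162.14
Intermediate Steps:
I(m) = 1/(-4 + 2*m) (I(m) = 1/(2*m - 4) = 1/(-4 + 2*m))
(I(1/(6 + 2)) + 13)² = (1/(2*(-2 + 1/(6 + 2))) + 13)² = (1/(2*(-2 + 1/8)) + 13)² = (1/(2*(-2 + ⅛)) + 13)² = (1/(2*(-15/8)) + 13)² = ((½)*(-8/15) + 13)² = (-4/15 + 13)² = (191/15)² = 36481/225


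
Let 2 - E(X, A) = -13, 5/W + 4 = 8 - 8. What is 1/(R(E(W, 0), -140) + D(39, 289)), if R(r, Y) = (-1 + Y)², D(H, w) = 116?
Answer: 1/19997 ≈ 5.0007e-5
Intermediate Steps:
W = -5/4 (W = 5/(-4 + (8 - 8)) = 5/(-4 + 0) = 5/(-4) = 5*(-¼) = -5/4 ≈ -1.2500)
E(X, A) = 15 (E(X, A) = 2 - 1*(-13) = 2 + 13 = 15)
1/(R(E(W, 0), -140) + D(39, 289)) = 1/((-1 - 140)² + 116) = 1/((-141)² + 116) = 1/(19881 + 116) = 1/19997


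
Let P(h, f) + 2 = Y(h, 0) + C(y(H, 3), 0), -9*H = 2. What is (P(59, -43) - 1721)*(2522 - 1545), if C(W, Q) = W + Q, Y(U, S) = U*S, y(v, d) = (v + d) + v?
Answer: -15127868/9 ≈ -1.6809e+6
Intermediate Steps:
H = -2/9 (H = -⅑*2 = -2/9 ≈ -0.22222)
y(v, d) = d + 2*v (y(v, d) = (d + v) + v = d + 2*v)
Y(U, S) = S*U
C(W, Q) = Q + W
P(h, f) = 5/9 (P(h, f) = -2 + (0*h + (0 + (3 + 2*(-2/9)))) = -2 + (0 + (0 + (3 - 4/9))) = -2 + (0 + (0 + 23/9)) = -2 + (0 + 23/9) = -2 + 23/9 = 5/9)
(P(59, -43) - 1721)*(2522 - 1545) = (5/9 - 1721)*(2522 - 1545) = -15484/9*977 = -15127868/9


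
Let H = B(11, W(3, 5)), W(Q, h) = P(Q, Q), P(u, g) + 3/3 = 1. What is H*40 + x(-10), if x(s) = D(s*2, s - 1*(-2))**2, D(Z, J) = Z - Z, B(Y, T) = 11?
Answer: 440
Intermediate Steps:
P(u, g) = 0 (P(u, g) = -1 + 1 = 0)
W(Q, h) = 0
D(Z, J) = 0
H = 11
x(s) = 0 (x(s) = 0**2 = 0)
H*40 + x(-10) = 11*40 + 0 = 440 + 0 = 440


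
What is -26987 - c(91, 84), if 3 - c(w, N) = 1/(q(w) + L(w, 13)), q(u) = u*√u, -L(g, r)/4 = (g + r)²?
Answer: -298809664006/11071125 - 7*√91/143924625 ≈ -26990.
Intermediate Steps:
L(g, r) = -4*(g + r)²
q(u) = u^(3/2)
c(w, N) = 3 - 1/(w^(3/2) - 4*(13 + w)²) (c(w, N) = 3 - 1/(w^(3/2) - 4*(w + 13)²) = 3 - 1/(w^(3/2) - 4*(13 + w)²))
-26987 - c(91, 84) = -26987 - (-1 - 12*(13 + 91)² + 3*91^(3/2))/(91^(3/2) - 4*(13 + 91)²) = -26987 - (-1 - 12*104² + 3*(91*√91))/(91*√91 - 4*104²) = -26987 - (-1 - 12*10816 + 273*√91)/(91*√91 - 4*10816) = -26987 - (-1 - 129792 + 273*√91)/(91*√91 - 43264) = -26987 - (-129793 + 273*√91)/(-43264 + 91*√91)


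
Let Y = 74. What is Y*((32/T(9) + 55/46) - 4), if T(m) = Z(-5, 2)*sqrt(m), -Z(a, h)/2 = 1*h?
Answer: -27935/69 ≈ -404.85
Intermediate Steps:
Z(a, h) = -2*h
T(m) = -4*sqrt(m) (T(m) = (-2*2)*sqrt(m) = -4*sqrt(m))
Y*((32/T(9) + 55/46) - 4) = 74*((32/((-4*sqrt(9))) + 55/46) - 4) = 74*((32/((-4*3)) + 55*(1/46)) - 4) = 74*((32/(-12) + 55/46) - 4) = 74*((32*(-1/12) + 55/46) - 4) = 74*((-8/3 + 55/46) - 4) = 74*(-203/138 - 4) = 74*(-755/138) = -27935/69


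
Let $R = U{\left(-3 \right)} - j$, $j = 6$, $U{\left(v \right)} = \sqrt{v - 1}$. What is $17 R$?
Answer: $-102 + 34 i \approx -102.0 + 34.0 i$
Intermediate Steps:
$U{\left(v \right)} = \sqrt{-1 + v}$
$R = -6 + 2 i$ ($R = \sqrt{-1 - 3} - 6 = \sqrt{-4} - 6 = 2 i - 6 = -6 + 2 i \approx -6.0 + 2.0 i$)
$17 R = 17 \left(-6 + 2 i\right) = -102 + 34 i$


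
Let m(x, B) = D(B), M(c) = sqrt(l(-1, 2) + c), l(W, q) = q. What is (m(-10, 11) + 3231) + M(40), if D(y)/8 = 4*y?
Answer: 3583 + sqrt(42) ≈ 3589.5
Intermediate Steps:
M(c) = sqrt(2 + c)
D(y) = 32*y (D(y) = 8*(4*y) = 32*y)
m(x, B) = 32*B
(m(-10, 11) + 3231) + M(40) = (32*11 + 3231) + sqrt(2 + 40) = (352 + 3231) + sqrt(42) = 3583 + sqrt(42)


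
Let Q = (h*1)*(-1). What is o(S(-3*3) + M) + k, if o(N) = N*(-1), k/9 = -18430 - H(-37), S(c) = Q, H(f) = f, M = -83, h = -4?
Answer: -165458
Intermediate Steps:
Q = 4 (Q = -4*1*(-1) = -4*(-1) = 4)
S(c) = 4
k = -165537 (k = 9*(-18430 - 1*(-37)) = 9*(-18430 + 37) = 9*(-18393) = -165537)
o(N) = -N
o(S(-3*3) + M) + k = -(4 - 83) - 165537 = -1*(-79) - 165537 = 79 - 165537 = -165458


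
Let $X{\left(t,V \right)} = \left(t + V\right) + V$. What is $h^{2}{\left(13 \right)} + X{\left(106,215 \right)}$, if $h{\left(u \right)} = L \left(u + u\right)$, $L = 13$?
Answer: $114780$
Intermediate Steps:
$h{\left(u \right)} = 26 u$ ($h{\left(u \right)} = 13 \left(u + u\right) = 13 \cdot 2 u = 26 u$)
$X{\left(t,V \right)} = t + 2 V$ ($X{\left(t,V \right)} = \left(V + t\right) + V = t + 2 V$)
$h^{2}{\left(13 \right)} + X{\left(106,215 \right)} = \left(26 \cdot 13\right)^{2} + \left(106 + 2 \cdot 215\right) = 338^{2} + \left(106 + 430\right) = 114244 + 536 = 114780$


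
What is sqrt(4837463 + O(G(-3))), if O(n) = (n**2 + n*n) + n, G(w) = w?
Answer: sqrt(4837478) ≈ 2199.4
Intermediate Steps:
O(n) = n + 2*n**2 (O(n) = (n**2 + n**2) + n = 2*n**2 + n = n + 2*n**2)
sqrt(4837463 + O(G(-3))) = sqrt(4837463 - 3*(1 + 2*(-3))) = sqrt(4837463 - 3*(1 - 6)) = sqrt(4837463 - 3*(-5)) = sqrt(4837463 + 15) = sqrt(4837478)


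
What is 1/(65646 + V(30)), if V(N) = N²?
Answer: 1/66546 ≈ 1.5027e-5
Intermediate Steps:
1/(65646 + V(30)) = 1/(65646 + 30²) = 1/(65646 + 900) = 1/66546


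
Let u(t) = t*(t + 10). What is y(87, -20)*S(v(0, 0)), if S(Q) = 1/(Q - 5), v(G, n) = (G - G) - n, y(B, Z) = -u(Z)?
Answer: 40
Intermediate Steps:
u(t) = t*(10 + t)
y(B, Z) = -Z*(10 + Z)
v(G, n) = -n (v(G, n) = 0 - n = -n)
S(Q) = 1/(-5 + Q)
y(87, -20)*S(v(0, 0)) = (-1*(-20)*(10 - 20))/(-5 - 1*0) = (-1*(-20)*(-10))/(-5 + 0) = -200/(-5) = -200*(-⅕) = 40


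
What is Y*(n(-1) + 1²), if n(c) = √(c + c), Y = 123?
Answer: 123 + 123*I*√2 ≈ 123.0 + 173.95*I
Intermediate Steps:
n(c) = √2*√c (n(c) = √(2*c) = √2*√c)
Y*(n(-1) + 1²) = 123*(√2*√(-1) + 1²) = 123*(√2*I + 1) = 123*(I*√2 + 1) = 123*(1 + I*√2) = 123 + 123*I*√2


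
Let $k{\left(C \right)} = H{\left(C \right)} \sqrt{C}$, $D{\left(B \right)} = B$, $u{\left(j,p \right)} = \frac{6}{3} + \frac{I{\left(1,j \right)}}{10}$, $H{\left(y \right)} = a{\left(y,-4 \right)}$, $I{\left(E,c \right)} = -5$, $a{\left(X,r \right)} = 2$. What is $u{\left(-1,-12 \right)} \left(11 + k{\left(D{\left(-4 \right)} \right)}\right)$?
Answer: $\frac{33}{2} + 6 i \approx 16.5 + 6.0 i$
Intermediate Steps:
$H{\left(y \right)} = 2$
$u{\left(j,p \right)} = \frac{3}{2}$ ($u{\left(j,p \right)} = \frac{6}{3} - \frac{5}{10} = 6 \cdot \frac{1}{3} - \frac{1}{2} = 2 - \frac{1}{2} = \frac{3}{2}$)
$k{\left(C \right)} = 2 \sqrt{C}$
$u{\left(-1,-12 \right)} \left(11 + k{\left(D{\left(-4 \right)} \right)}\right) = \frac{3 \left(11 + 2 \sqrt{-4}\right)}{2} = \frac{3 \left(11 + 2 \cdot 2 i\right)}{2} = \frac{3 \left(11 + 4 i\right)}{2} = \frac{33}{2} + 6 i$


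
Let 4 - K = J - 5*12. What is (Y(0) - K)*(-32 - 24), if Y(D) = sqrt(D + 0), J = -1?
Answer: 3640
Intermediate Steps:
Y(D) = sqrt(D)
K = 65 (K = 4 - (-1 - 5*12) = 4 - (-1 - 60) = 4 - 1*(-61) = 4 + 61 = 65)
(Y(0) - K)*(-32 - 24) = (sqrt(0) - 1*65)*(-32 - 24) = (0 - 65)*(-56) = -65*(-56) = 3640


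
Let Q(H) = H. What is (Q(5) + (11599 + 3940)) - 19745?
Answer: -4201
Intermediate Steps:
(Q(5) + (11599 + 3940)) - 19745 = (5 + (11599 + 3940)) - 19745 = (5 + 15539) - 19745 = 15544 - 19745 = -4201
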